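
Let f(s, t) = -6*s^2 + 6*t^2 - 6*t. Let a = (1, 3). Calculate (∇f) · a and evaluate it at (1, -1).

∂f/∂s = -12*s
∂f/∂t = 12*t - 6
∇f at (1, -1) = (-12, -18)
∇f · a = (-12)(1) + (-18)(3) = -66

-66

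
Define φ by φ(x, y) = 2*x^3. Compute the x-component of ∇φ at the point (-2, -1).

(∇φ)_1 = ∂φ/∂x = 6*x^2
At (-2, -1): 24.

24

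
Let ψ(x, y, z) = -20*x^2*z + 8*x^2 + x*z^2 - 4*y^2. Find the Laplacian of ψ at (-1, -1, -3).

∂²ψ/∂x² = 8*(-5*z + 2)
∂²ψ/∂y² = -8
∂²ψ/∂z² = 2*x
∇²ψ = 2*x - 40*z + 8
At (-1, -1, -3): 126.

126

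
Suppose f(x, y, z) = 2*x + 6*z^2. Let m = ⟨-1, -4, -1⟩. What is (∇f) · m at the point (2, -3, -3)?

∂f/∂x = 2
∂f/∂y = 0
∂f/∂z = 12*z
∇f at (2, -3, -3) = (2, 0, -36)
∇f · m = (2)(-1) + (0)(-4) + (-36)(-1) = 34

34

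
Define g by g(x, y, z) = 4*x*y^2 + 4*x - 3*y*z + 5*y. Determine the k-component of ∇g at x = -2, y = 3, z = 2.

-9

(∇g)_3 = ∂g/∂z = -3*y
At (-2, 3, 2): -9.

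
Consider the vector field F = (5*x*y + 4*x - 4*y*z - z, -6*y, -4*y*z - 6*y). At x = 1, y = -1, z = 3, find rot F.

(∇×F)₁ = ∂F₃/∂y − ∂F₂/∂z = -4*z - 6
(∇×F)₂ = ∂F₁/∂z − ∂F₃/∂x = -4*y - 1
(∇×F)₃ = ∂F₂/∂x − ∂F₁/∂y = -5*x + 4*z
∇×F = (-4*z - 6, -4*y - 1, -5*x + 4*z)
At (1, -1, 3): (-18, 3, 7).

(-18, 3, 7)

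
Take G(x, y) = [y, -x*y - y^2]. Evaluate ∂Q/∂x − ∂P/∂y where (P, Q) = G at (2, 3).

∂G₂/∂x = -y
∂G₁/∂y = 1
Scalar curl = -y - 1
At (2, 3): -4.

-4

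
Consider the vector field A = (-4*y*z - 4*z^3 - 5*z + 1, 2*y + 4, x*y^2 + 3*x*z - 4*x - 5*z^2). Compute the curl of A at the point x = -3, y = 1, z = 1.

(-6, -21, 4)

(∇×A)₁ = ∂A₃/∂y − ∂A₂/∂z = 2*x*y
(∇×A)₂ = ∂A₁/∂z − ∂A₃/∂x = -y^2 - 4*y - 12*z^2 - 3*z - 1
(∇×A)₃ = ∂A₂/∂x − ∂A₁/∂y = 4*z
∇×A = (2*x*y, -y^2 - 4*y - 12*z^2 - 3*z - 1, 4*z)
At (-3, 1, 1): (-6, -21, 4).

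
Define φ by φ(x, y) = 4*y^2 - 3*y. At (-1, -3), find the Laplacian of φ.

8

∂²φ/∂x² = 0
∂²φ/∂y² = 8
∇²φ = 8
At (-1, -3): 8.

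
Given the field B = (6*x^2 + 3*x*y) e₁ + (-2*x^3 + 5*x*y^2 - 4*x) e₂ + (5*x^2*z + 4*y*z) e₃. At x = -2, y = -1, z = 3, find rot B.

(12, 60, -17)

(∇×B)₁ = ∂B₃/∂y − ∂B₂/∂z = 4*z
(∇×B)₂ = ∂B₁/∂z − ∂B₃/∂x = -10*x*z
(∇×B)₃ = ∂B₂/∂x − ∂B₁/∂y = -6*x^2 - 3*x + 5*y^2 - 4
∇×B = (4*z, -10*x*z, -6*x^2 - 3*x + 5*y^2 - 4)
At (-2, -1, 3): (12, 60, -17).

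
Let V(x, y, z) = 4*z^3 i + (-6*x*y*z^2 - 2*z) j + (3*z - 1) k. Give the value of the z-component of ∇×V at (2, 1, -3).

-54

(∇×V)_3 = ∂V₂/∂x − ∂V₁/∂y
= -6*y*z^2 − (0)
= -6*y*z^2
At (2, 1, -3): -54.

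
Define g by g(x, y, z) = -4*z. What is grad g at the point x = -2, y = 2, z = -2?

∂g/∂x = 0
∂g/∂y = 0
∂g/∂z = -4
∇g = (0, 0, -4)
At (-2, 2, -2): (0, 0, -4).

(0, 0, -4)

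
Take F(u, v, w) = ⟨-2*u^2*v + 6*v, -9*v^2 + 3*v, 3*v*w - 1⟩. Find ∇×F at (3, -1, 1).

(∇×F)₁ = ∂F₃/∂v − ∂F₂/∂w = 3*w
(∇×F)₂ = ∂F₁/∂w − ∂F₃/∂u = 0
(∇×F)₃ = ∂F₂/∂u − ∂F₁/∂v = 2*u^2 - 6
∇×F = (3*w, 0, 2*u^2 - 6)
At (3, -1, 1): (3, 0, 12).

(3, 0, 12)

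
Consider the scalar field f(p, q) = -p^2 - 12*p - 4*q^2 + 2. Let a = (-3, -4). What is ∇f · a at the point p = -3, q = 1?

∂f/∂p = -2*p - 12
∂f/∂q = -8*q
∇f at (-3, 1) = (-6, -8)
∇f · a = (-6)(-3) + (-8)(-4) = 50

50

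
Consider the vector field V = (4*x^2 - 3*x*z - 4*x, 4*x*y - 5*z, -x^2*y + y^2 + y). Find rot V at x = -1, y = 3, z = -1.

(11, -3, 12)

(∇×V)₁ = ∂V₃/∂y − ∂V₂/∂z = -x^2 + 2*y + 6
(∇×V)₂ = ∂V₁/∂z − ∂V₃/∂x = 2*x*y - 3*x
(∇×V)₃ = ∂V₂/∂x − ∂V₁/∂y = 4*y
∇×V = (-x^2 + 2*y + 6, 2*x*y - 3*x, 4*y)
At (-1, 3, -1): (11, -3, 12).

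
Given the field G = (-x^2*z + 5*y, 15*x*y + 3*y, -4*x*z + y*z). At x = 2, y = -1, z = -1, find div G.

28

∂G₁/∂x = -2*x*z
∂G₂/∂y = 15*x + 3
∂G₃/∂z = -4*x + y
∇·G = -2*x*z + 11*x + y + 3
At (2, -1, -1): 28.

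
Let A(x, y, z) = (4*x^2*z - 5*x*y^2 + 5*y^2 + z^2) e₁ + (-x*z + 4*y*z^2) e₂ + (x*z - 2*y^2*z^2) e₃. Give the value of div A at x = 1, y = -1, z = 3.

44

∂A₁/∂x = 8*x*z - 5*y^2
∂A₂/∂y = 4*z^2
∂A₃/∂z = x - 4*y^2*z
∇·A = 8*x*z + x - 4*y^2*z - 5*y^2 + 4*z^2
At (1, -1, 3): 44.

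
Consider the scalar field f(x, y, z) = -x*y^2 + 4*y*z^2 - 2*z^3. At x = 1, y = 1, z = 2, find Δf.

∂²f/∂x² = 0
∂²f/∂y² = -2*x
∂²f/∂z² = 4*(2*y - 3*z)
∇²f = -2*x + 8*y - 12*z
At (1, 1, 2): -18.

-18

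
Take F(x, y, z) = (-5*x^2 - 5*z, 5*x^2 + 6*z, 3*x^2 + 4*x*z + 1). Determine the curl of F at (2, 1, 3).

(∇×F)₁ = ∂F₃/∂y − ∂F₂/∂z = -6
(∇×F)₂ = ∂F₁/∂z − ∂F₃/∂x = -6*x - 4*z - 5
(∇×F)₃ = ∂F₂/∂x − ∂F₁/∂y = 10*x
∇×F = (-6, -6*x - 4*z - 5, 10*x)
At (2, 1, 3): (-6, -29, 20).

(-6, -29, 20)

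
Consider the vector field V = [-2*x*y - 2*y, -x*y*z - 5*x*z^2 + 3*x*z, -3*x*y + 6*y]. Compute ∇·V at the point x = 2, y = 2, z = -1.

-2

∂V₁/∂x = -2*y
∂V₂/∂y = -x*z
∂V₃/∂z = 0
∇·V = -x*z - 2*y
At (2, 2, -1): -2.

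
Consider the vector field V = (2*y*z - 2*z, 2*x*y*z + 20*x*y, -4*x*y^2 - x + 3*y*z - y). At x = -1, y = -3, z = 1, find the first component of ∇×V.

(∇×V)_1 = ∂V₃/∂y − ∂V₂/∂z
= -8*x*y + 3*z - 1 − (2*x*y)
= -10*x*y + 3*z - 1
At (-1, -3, 1): -28.

-28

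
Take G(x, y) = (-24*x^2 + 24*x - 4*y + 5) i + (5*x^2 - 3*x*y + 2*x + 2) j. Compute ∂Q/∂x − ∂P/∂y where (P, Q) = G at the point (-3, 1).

-27

∂G₂/∂x = 10*x - 3*y + 2
∂G₁/∂y = -4
Scalar curl = 10*x - 3*y + 6
At (-3, 1): -27.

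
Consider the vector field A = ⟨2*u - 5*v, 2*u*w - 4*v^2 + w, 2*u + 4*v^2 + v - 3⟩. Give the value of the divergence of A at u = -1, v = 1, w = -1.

∂A₁/∂u = 2
∂A₂/∂v = -8*v
∂A₃/∂w = 0
∇·A = -8*v + 2
At (-1, 1, -1): -6.

-6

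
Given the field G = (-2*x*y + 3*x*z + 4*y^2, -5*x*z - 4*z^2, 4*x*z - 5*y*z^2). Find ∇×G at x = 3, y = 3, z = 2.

(∇×G)₁ = ∂G₃/∂y − ∂G₂/∂z = 5*x - 5*z^2 + 8*z
(∇×G)₂ = ∂G₁/∂z − ∂G₃/∂x = 3*x - 4*z
(∇×G)₃ = ∂G₂/∂x − ∂G₁/∂y = 2*x - 8*y - 5*z
∇×G = (5*x - 5*z^2 + 8*z, 3*x - 4*z, 2*x - 8*y - 5*z)
At (3, 3, 2): (11, 1, -28).

(11, 1, -28)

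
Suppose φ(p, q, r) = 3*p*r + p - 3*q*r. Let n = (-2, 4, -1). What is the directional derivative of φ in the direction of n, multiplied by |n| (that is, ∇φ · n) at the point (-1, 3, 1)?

∂φ/∂p = 3*r + 1
∂φ/∂q = -3*r
∂φ/∂r = 3*p - 3*q
∇φ at (-1, 3, 1) = (4, -3, -12)
∇φ · n = (4)(-2) + (-3)(4) + (-12)(-1) = -8

-8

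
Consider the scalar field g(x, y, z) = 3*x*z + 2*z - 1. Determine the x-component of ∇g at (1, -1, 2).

(∇g)_1 = ∂g/∂x = 3*z
At (1, -1, 2): 6.

6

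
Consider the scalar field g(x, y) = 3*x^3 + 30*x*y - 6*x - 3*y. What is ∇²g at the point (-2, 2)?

-36

∂²g/∂x² = 18*x
∂²g/∂y² = 0
∇²g = 18*x
At (-2, 2): -36.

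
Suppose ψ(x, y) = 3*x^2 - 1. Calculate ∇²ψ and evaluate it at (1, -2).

6

∂²ψ/∂x² = 6
∂²ψ/∂y² = 0
∇²ψ = 6
At (1, -2): 6.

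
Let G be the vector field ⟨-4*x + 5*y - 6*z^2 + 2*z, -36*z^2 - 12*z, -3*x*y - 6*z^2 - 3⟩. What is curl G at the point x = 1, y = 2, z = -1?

(-63, 20, -5)

(∇×G)₁ = ∂G₃/∂y − ∂G₂/∂z = -3*x + 72*z + 12
(∇×G)₂ = ∂G₁/∂z − ∂G₃/∂x = 3*y - 12*z + 2
(∇×G)₃ = ∂G₂/∂x − ∂G₁/∂y = -5
∇×G = (-3*x + 72*z + 12, 3*y - 12*z + 2, -5)
At (1, 2, -1): (-63, 20, -5).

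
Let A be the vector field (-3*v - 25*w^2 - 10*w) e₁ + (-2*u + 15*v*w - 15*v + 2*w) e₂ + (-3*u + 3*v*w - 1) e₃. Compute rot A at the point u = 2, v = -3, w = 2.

(49, -107, 1)

(∇×A)₁ = ∂A₃/∂v − ∂A₂/∂w = -15*v + 3*w - 2
(∇×A)₂ = ∂A₁/∂w − ∂A₃/∂u = -50*w - 7
(∇×A)₃ = ∂A₂/∂u − ∂A₁/∂v = 1
∇×A = (-15*v + 3*w - 2, -50*w - 7, 1)
At (2, -3, 2): (49, -107, 1).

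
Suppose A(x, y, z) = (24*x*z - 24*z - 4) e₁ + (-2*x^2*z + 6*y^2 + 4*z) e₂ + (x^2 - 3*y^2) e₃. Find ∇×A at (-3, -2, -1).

(∇×A)₁ = ∂A₃/∂y − ∂A₂/∂z = 2*x^2 - 6*y - 4
(∇×A)₂ = ∂A₁/∂z − ∂A₃/∂x = 22*x - 24
(∇×A)₃ = ∂A₂/∂x − ∂A₁/∂y = -4*x*z
∇×A = (2*x^2 - 6*y - 4, 22*x - 24, -4*x*z)
At (-3, -2, -1): (26, -90, -12).

(26, -90, -12)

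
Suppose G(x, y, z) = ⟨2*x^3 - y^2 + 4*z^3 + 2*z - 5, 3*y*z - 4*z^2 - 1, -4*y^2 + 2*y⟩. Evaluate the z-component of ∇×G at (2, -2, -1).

-4

(∇×G)_3 = ∂G₂/∂x − ∂G₁/∂y
= 0 − (-2*y)
= 2*y
At (2, -2, -1): -4.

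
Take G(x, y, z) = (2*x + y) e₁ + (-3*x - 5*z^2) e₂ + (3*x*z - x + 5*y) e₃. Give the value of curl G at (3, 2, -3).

(∇×G)₁ = ∂G₃/∂y − ∂G₂/∂z = 10*z + 5
(∇×G)₂ = ∂G₁/∂z − ∂G₃/∂x = -3*z + 1
(∇×G)₃ = ∂G₂/∂x − ∂G₁/∂y = -4
∇×G = (10*z + 5, -3*z + 1, -4)
At (3, 2, -3): (-25, 10, -4).

(-25, 10, -4)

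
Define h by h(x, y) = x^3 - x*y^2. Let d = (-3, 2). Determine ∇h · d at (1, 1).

∂h/∂x = 3*x^2 - y^2
∂h/∂y = -2*x*y
∇h at (1, 1) = (2, -2)
∇h · d = (2)(-3) + (-2)(2) = -10

-10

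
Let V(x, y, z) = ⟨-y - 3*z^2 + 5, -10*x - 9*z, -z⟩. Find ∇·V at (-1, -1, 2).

∂V₁/∂x = 0
∂V₂/∂y = 0
∂V₃/∂z = -1
∇·V = -1
At (-1, -1, 2): -1.

-1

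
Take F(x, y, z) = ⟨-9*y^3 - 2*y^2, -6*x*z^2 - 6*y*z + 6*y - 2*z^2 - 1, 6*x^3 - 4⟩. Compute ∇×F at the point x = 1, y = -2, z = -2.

(-44, -18, 76)

(∇×F)₁ = ∂F₃/∂y − ∂F₂/∂z = 12*x*z + 6*y + 4*z
(∇×F)₂ = ∂F₁/∂z − ∂F₃/∂x = -18*x^2
(∇×F)₃ = ∂F₂/∂x − ∂F₁/∂y = 27*y^2 + 4*y - 6*z^2
∇×F = (12*x*z + 6*y + 4*z, -18*x^2, 27*y^2 + 4*y - 6*z^2)
At (1, -2, -2): (-44, -18, 76).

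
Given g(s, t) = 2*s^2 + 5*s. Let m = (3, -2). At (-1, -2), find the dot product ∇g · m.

∂g/∂s = 4*s + 5
∂g/∂t = 0
∇g at (-1, -2) = (1, 0)
∇g · m = (1)(3) + (0)(-2) = 3

3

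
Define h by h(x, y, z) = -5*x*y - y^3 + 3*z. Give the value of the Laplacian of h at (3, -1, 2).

∂²h/∂x² = 0
∂²h/∂y² = -6*y
∂²h/∂z² = 0
∇²h = -6*y
At (3, -1, 2): 6.

6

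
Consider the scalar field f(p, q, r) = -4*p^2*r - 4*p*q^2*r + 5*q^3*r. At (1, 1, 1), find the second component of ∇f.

(∇f)_2 = ∂f/∂q = -8*p*q*r + 15*q^2*r
At (1, 1, 1): 7.

7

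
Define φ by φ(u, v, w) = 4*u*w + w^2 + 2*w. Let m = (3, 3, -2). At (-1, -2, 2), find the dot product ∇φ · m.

20

∂φ/∂u = 4*w
∂φ/∂v = 0
∂φ/∂w = 4*u + 2*w + 2
∇φ at (-1, -2, 2) = (8, 0, 2)
∇φ · m = (8)(3) + (0)(3) + (2)(-2) = 20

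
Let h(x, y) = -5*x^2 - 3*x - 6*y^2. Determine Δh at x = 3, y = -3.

∂²h/∂x² = -10
∂²h/∂y² = -12
∇²h = -22
At (3, -3): -22.

-22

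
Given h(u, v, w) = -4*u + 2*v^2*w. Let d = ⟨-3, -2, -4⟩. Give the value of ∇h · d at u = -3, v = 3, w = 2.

∂h/∂u = -4
∂h/∂v = 4*v*w
∂h/∂w = 2*v^2
∇h at (-3, 3, 2) = (-4, 24, 18)
∇h · d = (-4)(-3) + (24)(-2) + (18)(-4) = -108

-108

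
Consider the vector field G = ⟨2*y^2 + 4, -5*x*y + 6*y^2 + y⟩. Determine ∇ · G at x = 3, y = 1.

∂G₁/∂x = 0
∂G₂/∂y = -5*x + 12*y + 1
∇·G = -5*x + 12*y + 1
At (3, 1): -2.

-2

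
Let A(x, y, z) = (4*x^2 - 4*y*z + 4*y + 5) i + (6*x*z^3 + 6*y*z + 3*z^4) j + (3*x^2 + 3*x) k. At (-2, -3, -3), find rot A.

(666, 21, -178)

(∇×A)₁ = ∂A₃/∂y − ∂A₂/∂z = -18*x*z^2 - 6*y - 12*z^3
(∇×A)₂ = ∂A₁/∂z − ∂A₃/∂x = -6*x - 4*y - 3
(∇×A)₃ = ∂A₂/∂x − ∂A₁/∂y = 6*z^3 + 4*z - 4
∇×A = (-18*x*z^2 - 6*y - 12*z^3, -6*x - 4*y - 3, 6*z^3 + 4*z - 4)
At (-2, -3, -3): (666, 21, -178).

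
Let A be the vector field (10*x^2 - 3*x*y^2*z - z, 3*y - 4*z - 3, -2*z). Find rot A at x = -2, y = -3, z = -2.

(∇×A)₁ = ∂A₃/∂y − ∂A₂/∂z = 4
(∇×A)₂ = ∂A₁/∂z − ∂A₃/∂x = -3*x*y^2 - 1
(∇×A)₃ = ∂A₂/∂x − ∂A₁/∂y = 6*x*y*z
∇×A = (4, -3*x*y^2 - 1, 6*x*y*z)
At (-2, -3, -2): (4, 53, -72).

(4, 53, -72)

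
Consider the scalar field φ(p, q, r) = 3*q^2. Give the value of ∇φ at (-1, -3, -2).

(0, -18, 0)

∂φ/∂p = 0
∂φ/∂q = 6*q
∂φ/∂r = 0
∇φ = (0, 6*q, 0)
At (-1, -3, -2): (0, -18, 0).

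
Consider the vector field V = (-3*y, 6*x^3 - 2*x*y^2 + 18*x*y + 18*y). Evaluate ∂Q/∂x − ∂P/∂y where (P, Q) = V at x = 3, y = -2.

∂V₂/∂x = 18*x^2 - 2*y^2 + 18*y
∂V₁/∂y = -3
Scalar curl = 18*x^2 - 2*y^2 + 18*y + 3
At (3, -2): 121.

121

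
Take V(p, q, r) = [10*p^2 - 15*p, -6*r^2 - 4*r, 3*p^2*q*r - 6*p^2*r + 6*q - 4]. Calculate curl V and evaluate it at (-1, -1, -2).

(∇×V)₁ = ∂V₃/∂q − ∂V₂/∂r = 3*p^2*r + 12*r + 10
(∇×V)₂ = ∂V₁/∂r − ∂V₃/∂p = -6*p*q*r + 12*p*r
(∇×V)₃ = ∂V₂/∂p − ∂V₁/∂q = 0
∇×V = (3*p^2*r + 12*r + 10, -6*p*q*r + 12*p*r, 0)
At (-1, -1, -2): (-20, 36, 0).

(-20, 36, 0)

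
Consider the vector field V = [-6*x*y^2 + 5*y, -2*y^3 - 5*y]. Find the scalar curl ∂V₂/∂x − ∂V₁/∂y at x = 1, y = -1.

-17

∂V₂/∂x = 0
∂V₁/∂y = -12*x*y + 5
Scalar curl = 12*x*y - 5
At (1, -1): -17.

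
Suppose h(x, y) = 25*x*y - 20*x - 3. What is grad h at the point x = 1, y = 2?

∂h/∂x = 25*y - 20
∂h/∂y = 25*x
∇h = (25*y - 20, 25*x)
At (1, 2): (30, 25).

(30, 25)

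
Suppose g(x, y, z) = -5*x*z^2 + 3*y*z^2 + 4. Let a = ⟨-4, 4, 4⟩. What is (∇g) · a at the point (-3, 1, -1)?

-112

∂g/∂x = -5*z^2
∂g/∂y = 3*z^2
∂g/∂z = -10*x*z + 6*y*z
∇g at (-3, 1, -1) = (-5, 3, -36)
∇g · a = (-5)(-4) + (3)(4) + (-36)(4) = -112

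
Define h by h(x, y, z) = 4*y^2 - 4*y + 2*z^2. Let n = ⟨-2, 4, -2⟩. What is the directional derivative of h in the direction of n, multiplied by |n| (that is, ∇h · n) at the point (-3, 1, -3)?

∂h/∂x = 0
∂h/∂y = 8*y - 4
∂h/∂z = 4*z
∇h at (-3, 1, -3) = (0, 4, -12)
∇h · n = (0)(-2) + (4)(4) + (-12)(-2) = 40

40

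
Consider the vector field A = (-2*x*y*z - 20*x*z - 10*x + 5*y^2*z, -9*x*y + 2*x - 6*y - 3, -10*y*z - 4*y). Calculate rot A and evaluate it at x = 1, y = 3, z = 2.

(∇×A)₁ = ∂A₃/∂y − ∂A₂/∂z = -10*z - 4
(∇×A)₂ = ∂A₁/∂z − ∂A₃/∂x = -2*x*y - 20*x + 5*y^2
(∇×A)₃ = ∂A₂/∂x − ∂A₁/∂y = 2*x*z - 10*y*z - 9*y + 2
∇×A = (-10*z - 4, -2*x*y - 20*x + 5*y^2, 2*x*z - 10*y*z - 9*y + 2)
At (1, 3, 2): (-24, 19, -81).

(-24, 19, -81)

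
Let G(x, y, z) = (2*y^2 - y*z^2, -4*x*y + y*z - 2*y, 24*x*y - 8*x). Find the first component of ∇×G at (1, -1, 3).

(∇×G)_1 = ∂G₃/∂y − ∂G₂/∂z
= 24*x − (y)
= 24*x - y
At (1, -1, 3): 25.

25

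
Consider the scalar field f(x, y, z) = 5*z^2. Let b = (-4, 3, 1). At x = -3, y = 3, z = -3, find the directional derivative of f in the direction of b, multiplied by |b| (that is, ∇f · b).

∂f/∂x = 0
∂f/∂y = 0
∂f/∂z = 10*z
∇f at (-3, 3, -3) = (0, 0, -30)
∇f · b = (0)(-4) + (0)(3) + (-30)(1) = -30

-30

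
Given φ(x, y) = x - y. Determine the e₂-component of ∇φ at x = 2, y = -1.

(∇φ)_2 = ∂φ/∂y = -1
At (2, -1): -1.

-1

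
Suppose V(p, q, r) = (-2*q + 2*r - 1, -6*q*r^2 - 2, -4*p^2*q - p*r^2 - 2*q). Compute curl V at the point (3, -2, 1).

(-62, -45, 2)

(∇×V)₁ = ∂V₃/∂q − ∂V₂/∂r = -4*p^2 + 12*q*r - 2
(∇×V)₂ = ∂V₁/∂r − ∂V₃/∂p = 8*p*q + r^2 + 2
(∇×V)₃ = ∂V₂/∂p − ∂V₁/∂q = 2
∇×V = (-4*p^2 + 12*q*r - 2, 8*p*q + r^2 + 2, 2)
At (3, -2, 1): (-62, -45, 2).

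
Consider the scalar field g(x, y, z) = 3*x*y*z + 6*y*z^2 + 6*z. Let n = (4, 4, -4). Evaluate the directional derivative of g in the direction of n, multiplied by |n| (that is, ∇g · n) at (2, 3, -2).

∂g/∂x = 3*y*z
∂g/∂y = 3*x*z + 6*z^2
∂g/∂z = 3*x*y + 12*y*z + 6
∇g at (2, 3, -2) = (-18, 12, -48)
∇g · n = (-18)(4) + (12)(4) + (-48)(-4) = 168

168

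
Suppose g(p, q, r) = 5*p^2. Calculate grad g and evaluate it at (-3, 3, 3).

∂g/∂p = 10*p
∂g/∂q = 0
∂g/∂r = 0
∇g = (10*p, 0, 0)
At (-3, 3, 3): (-30, 0, 0).

(-30, 0, 0)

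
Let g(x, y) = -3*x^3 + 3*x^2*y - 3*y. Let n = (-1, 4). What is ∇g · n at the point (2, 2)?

48

∂g/∂x = -9*x^2 + 6*x*y
∂g/∂y = 3*x^2 - 3
∇g at (2, 2) = (-12, 9)
∇g · n = (-12)(-1) + (9)(4) = 48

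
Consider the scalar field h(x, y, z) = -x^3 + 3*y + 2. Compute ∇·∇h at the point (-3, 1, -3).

18

∂²h/∂x² = -6*x
∂²h/∂y² = 0
∂²h/∂z² = 0
∇²h = -6*x
At (-3, 1, -3): 18.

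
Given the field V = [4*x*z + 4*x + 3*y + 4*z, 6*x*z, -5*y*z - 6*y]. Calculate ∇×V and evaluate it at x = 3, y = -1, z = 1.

(∇×V)₁ = ∂V₃/∂y − ∂V₂/∂z = -6*x - 5*z - 6
(∇×V)₂ = ∂V₁/∂z − ∂V₃/∂x = 4*x + 4
(∇×V)₃ = ∂V₂/∂x − ∂V₁/∂y = 6*z - 3
∇×V = (-6*x - 5*z - 6, 4*x + 4, 6*z - 3)
At (3, -1, 1): (-29, 16, 3).

(-29, 16, 3)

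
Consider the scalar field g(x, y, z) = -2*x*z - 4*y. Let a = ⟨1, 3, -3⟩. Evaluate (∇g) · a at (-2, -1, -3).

-18

∂g/∂x = -2*z
∂g/∂y = -4
∂g/∂z = -2*x
∇g at (-2, -1, -3) = (6, -4, 4)
∇g · a = (6)(1) + (-4)(3) + (4)(-3) = -18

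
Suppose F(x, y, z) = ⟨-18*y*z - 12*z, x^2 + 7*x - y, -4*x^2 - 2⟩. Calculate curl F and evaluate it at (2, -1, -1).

(∇×F)₁ = ∂F₃/∂y − ∂F₂/∂z = 0
(∇×F)₂ = ∂F₁/∂z − ∂F₃/∂x = 8*x - 18*y - 12
(∇×F)₃ = ∂F₂/∂x − ∂F₁/∂y = 2*x + 18*z + 7
∇×F = (0, 8*x - 18*y - 12, 2*x + 18*z + 7)
At (2, -1, -1): (0, 22, -7).

(0, 22, -7)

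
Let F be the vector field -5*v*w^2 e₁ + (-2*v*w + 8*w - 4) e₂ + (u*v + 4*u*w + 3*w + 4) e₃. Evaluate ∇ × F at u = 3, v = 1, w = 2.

(∇×F)₁ = ∂F₃/∂v − ∂F₂/∂w = u + 2*v - 8
(∇×F)₂ = ∂F₁/∂w − ∂F₃/∂u = -10*v*w - v - 4*w
(∇×F)₃ = ∂F₂/∂u − ∂F₁/∂v = 5*w^2
∇×F = (u + 2*v - 8, -10*v*w - v - 4*w, 5*w^2)
At (3, 1, 2): (-3, -29, 20).

(-3, -29, 20)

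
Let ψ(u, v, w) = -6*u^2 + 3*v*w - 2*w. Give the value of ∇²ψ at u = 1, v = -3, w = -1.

∂²ψ/∂u² = -12
∂²ψ/∂v² = 0
∂²ψ/∂w² = 0
∇²ψ = -12
At (1, -3, -1): -12.

-12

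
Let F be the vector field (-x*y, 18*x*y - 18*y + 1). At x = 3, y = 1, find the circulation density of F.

21

∂F₂/∂x = 18*y
∂F₁/∂y = -x
Scalar curl = x + 18*y
At (3, 1): 21.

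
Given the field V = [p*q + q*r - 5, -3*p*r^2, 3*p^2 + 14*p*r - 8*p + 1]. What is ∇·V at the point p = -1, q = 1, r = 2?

-13

∂V₁/∂p = q
∂V₂/∂q = 0
∂V₃/∂r = 14*p
∇·V = 14*p + q
At (-1, 1, 2): -13.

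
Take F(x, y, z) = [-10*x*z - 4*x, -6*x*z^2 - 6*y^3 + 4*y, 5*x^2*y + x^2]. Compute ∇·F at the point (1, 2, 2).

-92

∂F₁/∂x = -10*z - 4
∂F₂/∂y = -18*y^2 + 4
∂F₃/∂z = 0
∇·F = -18*y^2 - 10*z
At (1, 2, 2): -92.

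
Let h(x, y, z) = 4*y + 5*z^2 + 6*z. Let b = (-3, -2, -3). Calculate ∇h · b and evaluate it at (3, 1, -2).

34

∂h/∂x = 0
∂h/∂y = 4
∂h/∂z = 10*z + 6
∇h at (3, 1, -2) = (0, 4, -14)
∇h · b = (0)(-3) + (4)(-2) + (-14)(-3) = 34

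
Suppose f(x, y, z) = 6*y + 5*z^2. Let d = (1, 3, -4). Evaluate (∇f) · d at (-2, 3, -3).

∂f/∂x = 0
∂f/∂y = 6
∂f/∂z = 10*z
∇f at (-2, 3, -3) = (0, 6, -30)
∇f · d = (0)(1) + (6)(3) + (-30)(-4) = 138

138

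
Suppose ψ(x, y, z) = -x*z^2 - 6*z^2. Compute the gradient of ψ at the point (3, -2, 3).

∂ψ/∂x = -z^2
∂ψ/∂y = 0
∂ψ/∂z = -2*x*z - 12*z
∇ψ = (-z^2, 0, -2*x*z - 12*z)
At (3, -2, 3): (-9, 0, -54).

(-9, 0, -54)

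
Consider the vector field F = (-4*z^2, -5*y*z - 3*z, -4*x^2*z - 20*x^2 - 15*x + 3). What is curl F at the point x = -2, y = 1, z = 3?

(∇×F)₁ = ∂F₃/∂y − ∂F₂/∂z = 5*y + 3
(∇×F)₂ = ∂F₁/∂z − ∂F₃/∂x = 8*x*z + 40*x - 8*z + 15
(∇×F)₃ = ∂F₂/∂x − ∂F₁/∂y = 0
∇×F = (5*y + 3, 8*x*z + 40*x - 8*z + 15, 0)
At (-2, 1, 3): (8, -137, 0).

(8, -137, 0)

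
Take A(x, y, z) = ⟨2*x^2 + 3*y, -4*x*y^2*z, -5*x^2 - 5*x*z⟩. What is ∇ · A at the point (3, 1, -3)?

69

∂A₁/∂x = 4*x
∂A₂/∂y = -8*x*y*z
∂A₃/∂z = -5*x
∇·A = -8*x*y*z - x
At (3, 1, -3): 69.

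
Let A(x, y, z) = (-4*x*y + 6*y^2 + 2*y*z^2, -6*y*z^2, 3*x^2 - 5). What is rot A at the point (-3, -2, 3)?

(-72, -6, -6)

(∇×A)₁ = ∂A₃/∂y − ∂A₂/∂z = 12*y*z
(∇×A)₂ = ∂A₁/∂z − ∂A₃/∂x = -6*x + 4*y*z
(∇×A)₃ = ∂A₂/∂x − ∂A₁/∂y = 4*x - 12*y - 2*z^2
∇×A = (12*y*z, -6*x + 4*y*z, 4*x - 12*y - 2*z^2)
At (-3, -2, 3): (-72, -6, -6).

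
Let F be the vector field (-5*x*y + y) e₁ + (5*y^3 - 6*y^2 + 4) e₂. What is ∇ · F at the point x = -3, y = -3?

186

∂F₁/∂x = -5*y
∂F₂/∂y = 15*y^2 - 12*y
∇·F = 15*y^2 - 17*y
At (-3, -3): 186.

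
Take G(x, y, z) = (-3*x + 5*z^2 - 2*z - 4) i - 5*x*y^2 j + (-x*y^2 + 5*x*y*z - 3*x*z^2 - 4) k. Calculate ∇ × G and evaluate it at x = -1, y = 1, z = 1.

(∇×G)₁ = ∂G₃/∂y − ∂G₂/∂z = -2*x*y + 5*x*z
(∇×G)₂ = ∂G₁/∂z − ∂G₃/∂x = y^2 - 5*y*z + 3*z^2 + 10*z - 2
(∇×G)₃ = ∂G₂/∂x − ∂G₁/∂y = -5*y^2
∇×G = (-2*x*y + 5*x*z, y^2 - 5*y*z + 3*z^2 + 10*z - 2, -5*y^2)
At (-1, 1, 1): (-3, 7, -5).

(-3, 7, -5)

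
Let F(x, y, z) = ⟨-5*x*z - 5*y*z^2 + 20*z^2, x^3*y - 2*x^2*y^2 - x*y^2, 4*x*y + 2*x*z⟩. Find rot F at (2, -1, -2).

(∇×F)₁ = ∂F₃/∂y − ∂F₂/∂z = 4*x
(∇×F)₂ = ∂F₁/∂z − ∂F₃/∂x = -5*x - 10*y*z - 4*y + 38*z
(∇×F)₃ = ∂F₂/∂x − ∂F₁/∂y = 3*x^2*y - 4*x*y^2 - y^2 + 5*z^2
∇×F = (4*x, -5*x - 10*y*z - 4*y + 38*z, 3*x^2*y - 4*x*y^2 - y^2 + 5*z^2)
At (2, -1, -2): (8, -102, -1).

(8, -102, -1)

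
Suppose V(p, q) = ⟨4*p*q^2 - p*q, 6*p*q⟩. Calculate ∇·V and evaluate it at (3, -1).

∂V₁/∂p = 4*q^2 - q
∂V₂/∂q = 6*p
∇·V = 6*p + 4*q^2 - q
At (3, -1): 23.

23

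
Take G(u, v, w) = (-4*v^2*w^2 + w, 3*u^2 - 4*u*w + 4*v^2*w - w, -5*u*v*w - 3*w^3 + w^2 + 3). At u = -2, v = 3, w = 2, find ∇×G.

(-23, -113, 76)

(∇×G)₁ = ∂G₃/∂v − ∂G₂/∂w = -5*u*w + 4*u - 4*v^2 + 1
(∇×G)₂ = ∂G₁/∂w − ∂G₃/∂u = -8*v^2*w + 5*v*w + 1
(∇×G)₃ = ∂G₂/∂u − ∂G₁/∂v = 6*u + 8*v*w^2 - 4*w
∇×G = (-5*u*w + 4*u - 4*v^2 + 1, -8*v^2*w + 5*v*w + 1, 6*u + 8*v*w^2 - 4*w)
At (-2, 3, 2): (-23, -113, 76).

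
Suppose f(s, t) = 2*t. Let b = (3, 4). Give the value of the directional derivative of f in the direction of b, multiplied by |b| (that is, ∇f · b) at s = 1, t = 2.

∂f/∂s = 0
∂f/∂t = 2
∇f at (1, 2) = (0, 2)
∇f · b = (0)(3) + (2)(4) = 8

8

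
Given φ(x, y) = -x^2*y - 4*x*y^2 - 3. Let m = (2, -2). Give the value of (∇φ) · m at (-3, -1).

46

∂φ/∂x = -2*x*y - 4*y^2
∂φ/∂y = -x^2 - 8*x*y
∇φ at (-3, -1) = (-10, -33)
∇φ · m = (-10)(2) + (-33)(-2) = 46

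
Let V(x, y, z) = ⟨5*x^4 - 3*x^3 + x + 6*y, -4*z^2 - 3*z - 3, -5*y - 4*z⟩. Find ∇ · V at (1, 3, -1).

8

∂V₁/∂x = 20*x^3 - 9*x^2 + 1
∂V₂/∂y = 0
∂V₃/∂z = -4
∇·V = 20*x^3 - 9*x^2 - 3
At (1, 3, -1): 8.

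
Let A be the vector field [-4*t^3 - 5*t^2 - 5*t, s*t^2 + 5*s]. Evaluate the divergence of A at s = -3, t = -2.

∂A₁/∂s = 0
∂A₂/∂t = 2*s*t
∇·A = 2*s*t
At (-3, -2): 12.

12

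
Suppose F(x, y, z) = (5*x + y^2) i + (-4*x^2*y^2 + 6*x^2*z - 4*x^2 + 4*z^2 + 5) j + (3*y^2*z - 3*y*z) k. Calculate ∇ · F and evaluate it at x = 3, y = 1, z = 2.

∂F₁/∂x = 5
∂F₂/∂y = -8*x^2*y
∂F₃/∂z = 3*y^2 - 3*y
∇·F = -8*x^2*y + 3*y^2 - 3*y + 5
At (3, 1, 2): -67.

-67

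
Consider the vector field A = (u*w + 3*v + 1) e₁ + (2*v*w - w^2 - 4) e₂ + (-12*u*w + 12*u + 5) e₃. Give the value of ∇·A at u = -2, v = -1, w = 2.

∂A₁/∂u = w
∂A₂/∂v = 2*w
∂A₃/∂w = -12*u
∇·A = -12*u + 3*w
At (-2, -1, 2): 30.

30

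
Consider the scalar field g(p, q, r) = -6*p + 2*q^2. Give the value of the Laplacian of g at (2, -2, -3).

∂²g/∂p² = 0
∂²g/∂q² = 4
∂²g/∂r² = 0
∇²g = 4
At (2, -2, -3): 4.

4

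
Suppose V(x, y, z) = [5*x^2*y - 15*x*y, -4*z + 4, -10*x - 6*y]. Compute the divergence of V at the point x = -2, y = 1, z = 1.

∂V₁/∂x = 10*x*y - 15*y
∂V₂/∂y = 0
∂V₃/∂z = 0
∇·V = 10*x*y - 15*y
At (-2, 1, 1): -35.

-35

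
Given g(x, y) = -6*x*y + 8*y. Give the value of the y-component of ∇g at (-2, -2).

20

(∇g)_2 = ∂g/∂y = -6*x + 8
At (-2, -2): 20.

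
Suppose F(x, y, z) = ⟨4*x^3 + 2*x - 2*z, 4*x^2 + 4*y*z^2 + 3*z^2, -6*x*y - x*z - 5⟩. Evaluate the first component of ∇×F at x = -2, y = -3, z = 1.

(∇×F)_1 = ∂F₃/∂y − ∂F₂/∂z
= -6*x − (8*y*z + 6*z)
= -6*x - 8*y*z - 6*z
At (-2, -3, 1): 30.

30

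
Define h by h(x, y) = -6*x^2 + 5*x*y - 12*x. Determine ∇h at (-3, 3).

∂h/∂x = -12*x + 5*y - 12
∂h/∂y = 5*x
∇h = (-12*x + 5*y - 12, 5*x)
At (-3, 3): (39, -15).

(39, -15)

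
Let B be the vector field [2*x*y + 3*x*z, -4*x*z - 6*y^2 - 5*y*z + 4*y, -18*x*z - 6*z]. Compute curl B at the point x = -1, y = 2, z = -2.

(∇×B)₁ = ∂B₃/∂y − ∂B₂/∂z = 4*x + 5*y
(∇×B)₂ = ∂B₁/∂z − ∂B₃/∂x = 3*x + 18*z
(∇×B)₃ = ∂B₂/∂x − ∂B₁/∂y = -2*x - 4*z
∇×B = (4*x + 5*y, 3*x + 18*z, -2*x - 4*z)
At (-1, 2, -2): (6, -39, 10).

(6, -39, 10)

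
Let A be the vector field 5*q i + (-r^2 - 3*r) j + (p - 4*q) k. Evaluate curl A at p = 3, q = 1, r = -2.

(-5, -1, -5)

(∇×A)₁ = ∂A₃/∂q − ∂A₂/∂r = 2*r - 1
(∇×A)₂ = ∂A₁/∂r − ∂A₃/∂p = -1
(∇×A)₃ = ∂A₂/∂p − ∂A₁/∂q = -5
∇×A = (2*r - 1, -1, -5)
At (3, 1, -2): (-5, -1, -5).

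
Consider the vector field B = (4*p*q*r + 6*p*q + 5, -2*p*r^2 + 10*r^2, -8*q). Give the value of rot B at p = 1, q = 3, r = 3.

(-56, 12, -36)

(∇×B)₁ = ∂B₃/∂q − ∂B₂/∂r = 4*p*r - 20*r - 8
(∇×B)₂ = ∂B₁/∂r − ∂B₃/∂p = 4*p*q
(∇×B)₃ = ∂B₂/∂p − ∂B₁/∂q = -4*p*r - 6*p - 2*r^2
∇×B = (4*p*r - 20*r - 8, 4*p*q, -4*p*r - 6*p - 2*r^2)
At (1, 3, 3): (-56, 12, -36).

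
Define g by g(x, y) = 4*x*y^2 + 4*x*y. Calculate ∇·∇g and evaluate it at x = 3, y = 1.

∂²g/∂x² = 0
∂²g/∂y² = 8*x
∇²g = 8*x
At (3, 1): 24.

24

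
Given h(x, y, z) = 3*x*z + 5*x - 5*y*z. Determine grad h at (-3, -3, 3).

(14, -15, 6)

∂h/∂x = 3*z + 5
∂h/∂y = -5*z
∂h/∂z = 3*x - 5*y
∇h = (3*z + 5, -5*z, 3*x - 5*y)
At (-3, -3, 3): (14, -15, 6).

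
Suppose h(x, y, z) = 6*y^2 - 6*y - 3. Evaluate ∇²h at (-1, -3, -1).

12

∂²h/∂x² = 0
∂²h/∂y² = 12
∂²h/∂z² = 0
∇²h = 12
At (-1, -3, -1): 12.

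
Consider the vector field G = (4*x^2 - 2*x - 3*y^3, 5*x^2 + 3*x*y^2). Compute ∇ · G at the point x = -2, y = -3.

18

∂G₁/∂x = 8*x - 2
∂G₂/∂y = 6*x*y
∇·G = 6*x*y + 8*x - 2
At (-2, -3): 18.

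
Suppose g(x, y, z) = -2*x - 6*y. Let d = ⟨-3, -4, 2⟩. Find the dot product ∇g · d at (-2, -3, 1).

30

∂g/∂x = -2
∂g/∂y = -6
∂g/∂z = 0
∇g at (-2, -3, 1) = (-2, -6, 0)
∇g · d = (-2)(-3) + (-6)(-4) + (0)(2) = 30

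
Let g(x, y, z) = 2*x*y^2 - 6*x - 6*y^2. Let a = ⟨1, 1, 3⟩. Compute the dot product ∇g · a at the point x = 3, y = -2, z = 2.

2

∂g/∂x = 2*y^2 - 6
∂g/∂y = 4*x*y - 12*y
∂g/∂z = 0
∇g at (3, -2, 2) = (2, 0, 0)
∇g · a = (2)(1) + (0)(1) + (0)(3) = 2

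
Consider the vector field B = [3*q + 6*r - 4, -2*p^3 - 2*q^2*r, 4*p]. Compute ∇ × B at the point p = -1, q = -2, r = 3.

(∇×B)₁ = ∂B₃/∂q − ∂B₂/∂r = 2*q^2
(∇×B)₂ = ∂B₁/∂r − ∂B₃/∂p = 2
(∇×B)₃ = ∂B₂/∂p − ∂B₁/∂q = -6*p^2 - 3
∇×B = (2*q^2, 2, -6*p^2 - 3)
At (-1, -2, 3): (8, 2, -9).

(8, 2, -9)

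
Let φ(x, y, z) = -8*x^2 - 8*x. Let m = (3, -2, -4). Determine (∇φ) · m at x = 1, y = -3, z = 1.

-72

∂φ/∂x = -16*x - 8
∂φ/∂y = 0
∂φ/∂z = 0
∇φ at (1, -3, 1) = (-24, 0, 0)
∇φ · m = (-24)(3) + (0)(-2) + (0)(-4) = -72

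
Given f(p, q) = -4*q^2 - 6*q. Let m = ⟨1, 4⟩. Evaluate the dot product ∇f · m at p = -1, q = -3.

72

∂f/∂p = 0
∂f/∂q = -8*q - 6
∇f at (-1, -3) = (0, 18)
∇f · m = (0)(1) + (18)(4) = 72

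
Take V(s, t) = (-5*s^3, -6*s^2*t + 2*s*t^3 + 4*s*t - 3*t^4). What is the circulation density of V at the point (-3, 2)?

96

∂V₂/∂s = -12*s*t + 2*t^3 + 4*t
∂V₁/∂t = 0
Scalar curl = -12*s*t + 2*t^3 + 4*t
At (-3, 2): 96.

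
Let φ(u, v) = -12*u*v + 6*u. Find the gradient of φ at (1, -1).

∂φ/∂u = -12*v + 6
∂φ/∂v = -12*u
∇φ = (-12*v + 6, -12*u)
At (1, -1): (18, -12).

(18, -12)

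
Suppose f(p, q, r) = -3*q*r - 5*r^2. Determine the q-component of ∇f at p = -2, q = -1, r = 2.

(∇f)_2 = ∂f/∂q = -3*r
At (-2, -1, 2): -6.

-6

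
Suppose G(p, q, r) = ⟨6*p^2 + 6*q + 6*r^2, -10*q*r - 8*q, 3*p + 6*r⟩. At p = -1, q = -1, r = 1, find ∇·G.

-24

∂G₁/∂p = 12*p
∂G₂/∂q = -10*r - 8
∂G₃/∂r = 6
∇·G = 12*p - 10*r - 2
At (-1, -1, 1): -24.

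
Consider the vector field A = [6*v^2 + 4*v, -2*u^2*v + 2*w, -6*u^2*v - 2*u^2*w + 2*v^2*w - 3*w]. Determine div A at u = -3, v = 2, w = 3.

∂A₁/∂u = 0
∂A₂/∂v = -2*u^2
∂A₃/∂w = -2*u^2 + 2*v^2 - 3
∇·A = -4*u^2 + 2*v^2 - 3
At (-3, 2, 3): -31.

-31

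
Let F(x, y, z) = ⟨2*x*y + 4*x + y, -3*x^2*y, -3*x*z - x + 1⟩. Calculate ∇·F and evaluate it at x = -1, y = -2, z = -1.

0

∂F₁/∂x = 2*y + 4
∂F₂/∂y = -3*x^2
∂F₃/∂z = -3*x
∇·F = -3*x^2 - 3*x + 2*y + 4
At (-1, -2, -1): 0.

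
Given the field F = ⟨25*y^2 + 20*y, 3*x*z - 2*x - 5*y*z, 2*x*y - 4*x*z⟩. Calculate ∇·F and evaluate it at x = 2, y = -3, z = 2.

∂F₁/∂x = 0
∂F₂/∂y = -5*z
∂F₃/∂z = -4*x
∇·F = -4*x - 5*z
At (2, -3, 2): -18.

-18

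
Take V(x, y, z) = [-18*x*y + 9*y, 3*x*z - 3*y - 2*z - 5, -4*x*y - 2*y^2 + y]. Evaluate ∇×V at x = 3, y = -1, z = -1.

(∇×V)₁ = ∂V₃/∂y − ∂V₂/∂z = -7*x - 4*y + 3
(∇×V)₂ = ∂V₁/∂z − ∂V₃/∂x = 4*y
(∇×V)₃ = ∂V₂/∂x − ∂V₁/∂y = 18*x + 3*z - 9
∇×V = (-7*x - 4*y + 3, 4*y, 18*x + 3*z - 9)
At (3, -1, -1): (-14, -4, 42).

(-14, -4, 42)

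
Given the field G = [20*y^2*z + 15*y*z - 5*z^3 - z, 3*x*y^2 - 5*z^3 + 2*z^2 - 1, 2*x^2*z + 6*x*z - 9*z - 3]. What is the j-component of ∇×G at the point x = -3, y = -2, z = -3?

-104

(∇×G)_2 = ∂G₁/∂z − ∂G₃/∂x
= 20*y^2 + 15*y - 15*z^2 - 1 − (4*x*z + 6*z)
= -4*x*z + 20*y^2 + 15*y - 15*z^2 - 6*z - 1
At (-3, -2, -3): -104.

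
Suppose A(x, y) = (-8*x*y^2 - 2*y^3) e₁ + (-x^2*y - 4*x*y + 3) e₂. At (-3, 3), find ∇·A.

-69

∂A₁/∂x = -8*y^2
∂A₂/∂y = -x^2 - 4*x
∇·A = -x^2 - 4*x - 8*y^2
At (-3, 3): -69.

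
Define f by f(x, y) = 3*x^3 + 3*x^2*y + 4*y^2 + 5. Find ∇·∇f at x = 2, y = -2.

∂²f/∂x² = 6*(3*x + y)
∂²f/∂y² = 8
∇²f = 18*x + 6*y + 8
At (2, -2): 32.

32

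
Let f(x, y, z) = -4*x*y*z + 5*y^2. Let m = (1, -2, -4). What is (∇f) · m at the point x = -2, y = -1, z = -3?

88

∂f/∂x = -4*y*z
∂f/∂y = -4*x*z + 10*y
∂f/∂z = -4*x*y
∇f at (-2, -1, -3) = (-12, -34, -8)
∇f · m = (-12)(1) + (-34)(-2) + (-8)(-4) = 88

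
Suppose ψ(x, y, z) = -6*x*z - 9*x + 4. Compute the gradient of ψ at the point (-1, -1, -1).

∂ψ/∂x = -6*z - 9
∂ψ/∂y = 0
∂ψ/∂z = -6*x
∇ψ = (-6*z - 9, 0, -6*x)
At (-1, -1, -1): (-3, 0, 6).

(-3, 0, 6)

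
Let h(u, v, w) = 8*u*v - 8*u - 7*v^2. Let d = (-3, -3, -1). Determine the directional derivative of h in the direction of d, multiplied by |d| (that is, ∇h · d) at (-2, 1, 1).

90

∂h/∂u = 8*v - 8
∂h/∂v = 8*u - 14*v
∂h/∂w = 0
∇h at (-2, 1, 1) = (0, -30, 0)
∇h · d = (0)(-3) + (-30)(-3) + (0)(-1) = 90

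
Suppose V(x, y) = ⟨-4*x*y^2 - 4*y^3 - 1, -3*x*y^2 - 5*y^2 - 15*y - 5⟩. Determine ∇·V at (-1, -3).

-39

∂V₁/∂x = -4*y^2
∂V₂/∂y = -6*x*y - 10*y - 15
∇·V = -6*x*y - 4*y^2 - 10*y - 15
At (-1, -3): -39.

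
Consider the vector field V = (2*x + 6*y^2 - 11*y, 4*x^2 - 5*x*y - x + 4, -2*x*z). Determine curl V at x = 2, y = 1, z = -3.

(0, -6, 9)

(∇×V)₁ = ∂V₃/∂y − ∂V₂/∂z = 0
(∇×V)₂ = ∂V₁/∂z − ∂V₃/∂x = 2*z
(∇×V)₃ = ∂V₂/∂x − ∂V₁/∂y = 8*x - 17*y + 10
∇×V = (0, 2*z, 8*x - 17*y + 10)
At (2, 1, -3): (0, -6, 9).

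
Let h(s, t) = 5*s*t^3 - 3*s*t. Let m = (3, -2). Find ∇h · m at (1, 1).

∂h/∂s = 5*t^3 - 3*t
∂h/∂t = 15*s*t^2 - 3*s
∇h at (1, 1) = (2, 12)
∇h · m = (2)(3) + (12)(-2) = -18

-18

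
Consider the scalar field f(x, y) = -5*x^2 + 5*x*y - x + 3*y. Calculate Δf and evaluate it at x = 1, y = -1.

∂²f/∂x² = -10
∂²f/∂y² = 0
∇²f = -10
At (1, -1): -10.

-10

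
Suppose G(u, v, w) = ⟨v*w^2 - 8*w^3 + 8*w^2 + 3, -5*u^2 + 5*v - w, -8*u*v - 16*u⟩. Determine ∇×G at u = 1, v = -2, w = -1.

(-7, -36, -11)

(∇×G)₁ = ∂G₃/∂v − ∂G₂/∂w = -8*u + 1
(∇×G)₂ = ∂G₁/∂w − ∂G₃/∂u = 2*v*w + 8*v - 24*w^2 + 16*w + 16
(∇×G)₃ = ∂G₂/∂u − ∂G₁/∂v = -10*u - w^2
∇×G = (-8*u + 1, 2*v*w + 8*v - 24*w^2 + 16*w + 16, -10*u - w^2)
At (1, -2, -1): (-7, -36, -11).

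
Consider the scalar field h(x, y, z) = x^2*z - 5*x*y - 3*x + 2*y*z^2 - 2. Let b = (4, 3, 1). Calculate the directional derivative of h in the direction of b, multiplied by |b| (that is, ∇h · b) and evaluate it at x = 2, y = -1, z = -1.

∂h/∂x = 2*x*z - 5*y - 3
∂h/∂y = -5*x + 2*z^2
∂h/∂z = x^2 + 4*y*z
∇h at (2, -1, -1) = (-2, -8, 8)
∇h · b = (-2)(4) + (-8)(3) + (8)(1) = -24

-24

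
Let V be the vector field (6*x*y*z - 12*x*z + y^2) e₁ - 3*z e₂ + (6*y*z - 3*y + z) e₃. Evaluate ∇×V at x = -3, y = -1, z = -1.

(-6, 54, -16)

(∇×V)₁ = ∂V₃/∂y − ∂V₂/∂z = 6*z
(∇×V)₂ = ∂V₁/∂z − ∂V₃/∂x = 6*x*y - 12*x
(∇×V)₃ = ∂V₂/∂x − ∂V₁/∂y = -6*x*z - 2*y
∇×V = (6*z, 6*x*y - 12*x, -6*x*z - 2*y)
At (-3, -1, -1): (-6, 54, -16).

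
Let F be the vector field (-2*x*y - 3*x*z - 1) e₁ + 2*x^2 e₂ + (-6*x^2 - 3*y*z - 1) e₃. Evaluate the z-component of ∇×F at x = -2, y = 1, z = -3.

-12

(∇×F)_3 = ∂F₂/∂x − ∂F₁/∂y
= 4*x − (-2*x)
= 6*x
At (-2, 1, -3): -12.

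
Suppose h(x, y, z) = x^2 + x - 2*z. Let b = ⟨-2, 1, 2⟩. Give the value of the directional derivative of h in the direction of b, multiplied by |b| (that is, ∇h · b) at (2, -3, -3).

∂h/∂x = 2*x + 1
∂h/∂y = 0
∂h/∂z = -2
∇h at (2, -3, -3) = (5, 0, -2)
∇h · b = (5)(-2) + (0)(1) + (-2)(2) = -14

-14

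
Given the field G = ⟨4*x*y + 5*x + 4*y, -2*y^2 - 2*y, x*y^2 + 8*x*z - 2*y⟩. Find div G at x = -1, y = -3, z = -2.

∂G₁/∂x = 4*y + 5
∂G₂/∂y = -4*y - 2
∂G₃/∂z = 8*x
∇·G = 8*x + 3
At (-1, -3, -2): -5.

-5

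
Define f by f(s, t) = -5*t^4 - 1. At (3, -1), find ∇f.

∂f/∂s = 0
∂f/∂t = -20*t^3
∇f = (0, -20*t^3)
At (3, -1): (0, 20).

(0, 20)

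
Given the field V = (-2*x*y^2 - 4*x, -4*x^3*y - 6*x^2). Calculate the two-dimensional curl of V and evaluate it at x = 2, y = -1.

16

∂V₂/∂x = -12*x^2*y - 12*x
∂V₁/∂y = -4*x*y
Scalar curl = -12*x^2*y + 4*x*y - 12*x
At (2, -1): 16.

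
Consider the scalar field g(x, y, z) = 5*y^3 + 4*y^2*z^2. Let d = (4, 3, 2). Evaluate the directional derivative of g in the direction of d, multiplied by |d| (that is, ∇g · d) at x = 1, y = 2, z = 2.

∂g/∂x = 0
∂g/∂y = 15*y^2 + 8*y*z^2
∂g/∂z = 8*y^2*z
∇g at (1, 2, 2) = (0, 124, 64)
∇g · d = (0)(4) + (124)(3) + (64)(2) = 500

500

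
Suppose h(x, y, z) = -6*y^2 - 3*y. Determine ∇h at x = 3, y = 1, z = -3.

(0, -15, 0)

∂h/∂x = 0
∂h/∂y = -12*y - 3
∂h/∂z = 0
∇h = (0, -12*y - 3, 0)
At (3, 1, -3): (0, -15, 0).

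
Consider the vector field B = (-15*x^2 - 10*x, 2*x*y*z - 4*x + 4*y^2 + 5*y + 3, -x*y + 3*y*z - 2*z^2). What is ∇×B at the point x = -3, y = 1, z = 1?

(12, 1, -2)

(∇×B)₁ = ∂B₃/∂y − ∂B₂/∂z = -2*x*y - x + 3*z
(∇×B)₂ = ∂B₁/∂z − ∂B₃/∂x = y
(∇×B)₃ = ∂B₂/∂x − ∂B₁/∂y = 2*y*z - 4
∇×B = (-2*x*y - x + 3*z, y, 2*y*z - 4)
At (-3, 1, 1): (12, 1, -2).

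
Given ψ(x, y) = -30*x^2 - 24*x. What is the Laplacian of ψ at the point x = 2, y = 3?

∂²ψ/∂x² = -60
∂²ψ/∂y² = 0
∇²ψ = -60
At (2, 3): -60.

-60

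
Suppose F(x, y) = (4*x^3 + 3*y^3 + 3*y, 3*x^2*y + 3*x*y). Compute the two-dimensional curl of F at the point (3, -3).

-147

∂F₂/∂x = 6*x*y + 3*y
∂F₁/∂y = 9*y^2 + 3
Scalar curl = 6*x*y - 9*y^2 + 3*y - 3
At (3, -3): -147.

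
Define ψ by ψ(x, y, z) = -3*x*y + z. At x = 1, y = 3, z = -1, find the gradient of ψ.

∂ψ/∂x = -3*y
∂ψ/∂y = -3*x
∂ψ/∂z = 1
∇ψ = (-3*y, -3*x, 1)
At (1, 3, -1): (-9, -3, 1).

(-9, -3, 1)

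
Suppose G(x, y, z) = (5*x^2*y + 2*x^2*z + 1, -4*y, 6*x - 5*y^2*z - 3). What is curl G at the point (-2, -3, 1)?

(30, 2, -20)

(∇×G)₁ = ∂G₃/∂y − ∂G₂/∂z = -10*y*z
(∇×G)₂ = ∂G₁/∂z − ∂G₃/∂x = 2*x^2 - 6
(∇×G)₃ = ∂G₂/∂x − ∂G₁/∂y = -5*x^2
∇×G = (-10*y*z, 2*x^2 - 6, -5*x^2)
At (-2, -3, 1): (30, 2, -20).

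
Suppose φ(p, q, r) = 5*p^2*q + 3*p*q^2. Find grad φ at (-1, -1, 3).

∂φ/∂p = 10*p*q + 3*q^2
∂φ/∂q = 5*p^2 + 6*p*q
∂φ/∂r = 0
∇φ = (10*p*q + 3*q^2, 5*p^2 + 6*p*q, 0)
At (-1, -1, 3): (13, 11, 0).

(13, 11, 0)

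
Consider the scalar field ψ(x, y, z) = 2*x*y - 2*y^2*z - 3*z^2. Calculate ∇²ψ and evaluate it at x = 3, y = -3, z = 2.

-14

∂²ψ/∂x² = 0
∂²ψ/∂y² = -4*z
∂²ψ/∂z² = -6
∇²ψ = -4*z - 6
At (3, -3, 2): -14.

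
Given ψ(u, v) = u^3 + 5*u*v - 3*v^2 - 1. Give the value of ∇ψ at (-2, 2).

∂ψ/∂u = 3*u^2 + 5*v
∂ψ/∂v = 5*u - 6*v
∇ψ = (3*u^2 + 5*v, 5*u - 6*v)
At (-2, 2): (22, -22).

(22, -22)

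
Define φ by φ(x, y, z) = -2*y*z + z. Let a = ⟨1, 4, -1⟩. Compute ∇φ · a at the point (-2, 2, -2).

19

∂φ/∂x = 0
∂φ/∂y = -2*z
∂φ/∂z = -2*y + 1
∇φ at (-2, 2, -2) = (0, 4, -3)
∇φ · a = (0)(1) + (4)(4) + (-3)(-1) = 19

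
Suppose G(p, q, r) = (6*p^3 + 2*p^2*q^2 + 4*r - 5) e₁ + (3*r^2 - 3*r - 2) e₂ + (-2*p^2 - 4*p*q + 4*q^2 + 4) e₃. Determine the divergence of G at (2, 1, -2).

∂G₁/∂p = 18*p^2 + 4*p*q^2
∂G₂/∂q = 0
∂G₃/∂r = 0
∇·G = 18*p^2 + 4*p*q^2
At (2, 1, -2): 80.

80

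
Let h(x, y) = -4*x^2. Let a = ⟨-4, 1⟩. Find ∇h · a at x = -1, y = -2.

-32

∂h/∂x = -8*x
∂h/∂y = 0
∇h at (-1, -2) = (8, 0)
∇h · a = (8)(-4) + (0)(1) = -32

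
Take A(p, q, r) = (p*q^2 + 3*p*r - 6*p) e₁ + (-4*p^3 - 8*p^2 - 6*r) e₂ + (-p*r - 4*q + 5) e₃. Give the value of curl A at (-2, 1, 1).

(2, -5, -12)

(∇×A)₁ = ∂A₃/∂q − ∂A₂/∂r = 2
(∇×A)₂ = ∂A₁/∂r − ∂A₃/∂p = 3*p + r
(∇×A)₃ = ∂A₂/∂p − ∂A₁/∂q = -12*p^2 - 2*p*q - 16*p
∇×A = (2, 3*p + r, -12*p^2 - 2*p*q - 16*p)
At (-2, 1, 1): (2, -5, -12).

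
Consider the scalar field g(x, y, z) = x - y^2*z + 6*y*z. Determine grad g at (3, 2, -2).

(1, -4, 8)

∂g/∂x = 1
∂g/∂y = -2*y*z + 6*z
∂g/∂z = -y^2 + 6*y
∇g = (1, -2*y*z + 6*z, -y^2 + 6*y)
At (3, 2, -2): (1, -4, 8).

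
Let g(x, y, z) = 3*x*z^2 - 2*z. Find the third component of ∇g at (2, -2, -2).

(∇g)_3 = ∂g/∂z = 6*x*z - 2
At (2, -2, -2): -26.

-26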